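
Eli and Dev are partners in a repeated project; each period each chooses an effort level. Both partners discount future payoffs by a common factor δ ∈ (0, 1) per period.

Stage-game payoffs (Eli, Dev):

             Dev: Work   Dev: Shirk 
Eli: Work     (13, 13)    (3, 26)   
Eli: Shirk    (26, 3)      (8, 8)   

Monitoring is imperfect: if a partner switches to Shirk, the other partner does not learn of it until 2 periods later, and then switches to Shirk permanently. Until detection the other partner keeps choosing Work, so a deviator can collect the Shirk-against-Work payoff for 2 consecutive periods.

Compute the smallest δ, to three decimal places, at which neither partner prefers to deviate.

0.850

A deviator earns 26 for 2 periods, then 8 forever; cooperating earns 13 forever. Multiplying the IC by (1−δ):
13 ≥ 26(1−δ^2) + 8δ^2, so 18·δ^2 ≥ 13 and δ^2 ≥ 13/18.
δ ≥ (13/18)^(1/2) ≈ 0.850.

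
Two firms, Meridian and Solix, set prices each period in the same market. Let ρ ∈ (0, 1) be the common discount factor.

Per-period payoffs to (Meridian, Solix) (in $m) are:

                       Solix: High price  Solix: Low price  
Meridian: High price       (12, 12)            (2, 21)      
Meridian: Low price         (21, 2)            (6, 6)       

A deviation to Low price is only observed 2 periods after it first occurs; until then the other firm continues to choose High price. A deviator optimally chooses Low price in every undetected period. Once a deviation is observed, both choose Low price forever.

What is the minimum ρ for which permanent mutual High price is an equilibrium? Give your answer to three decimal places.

The best deviation is to choose Low price for all 2 undetected periods, earning 21 each, then 6 forever once detected.
Deviation value: 21(1−ρ^2)/(1−ρ) + 6ρ^2/(1−ρ); cooperation value: 12/(1−ρ).
IC: 12 ≥ 21(1−ρ^2) + 6ρ^2 = 21 − 15ρ^2.
So ρ^2 ≥ 9/15 = 3/5, giving ρ ≥ (3/5)^(1/2) ≈ 0.775.

0.775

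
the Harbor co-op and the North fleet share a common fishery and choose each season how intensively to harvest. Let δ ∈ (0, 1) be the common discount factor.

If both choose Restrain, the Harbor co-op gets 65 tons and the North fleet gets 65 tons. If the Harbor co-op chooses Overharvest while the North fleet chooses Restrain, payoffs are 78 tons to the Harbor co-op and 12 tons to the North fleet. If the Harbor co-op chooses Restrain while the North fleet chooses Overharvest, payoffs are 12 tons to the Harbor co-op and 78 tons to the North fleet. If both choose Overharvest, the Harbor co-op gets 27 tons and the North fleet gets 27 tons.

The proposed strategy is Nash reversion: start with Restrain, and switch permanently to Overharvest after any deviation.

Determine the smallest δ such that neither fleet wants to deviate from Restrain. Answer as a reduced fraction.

Cooperation forever yields 65 each period: 65/(1−δ).
Deviating yields 78 once, then 27 forever: 78 + 27δ/(1−δ).
No profitable deviation requires 65/(1−δ) ≥ 78 + 27δ/(1−δ).
Multiplying by (1−δ): 65 ≥ 78(1−δ) + 27δ = 78 − 51δ.
So 51δ ≥ 13, i.e. δ ≥ 13/51.

13/51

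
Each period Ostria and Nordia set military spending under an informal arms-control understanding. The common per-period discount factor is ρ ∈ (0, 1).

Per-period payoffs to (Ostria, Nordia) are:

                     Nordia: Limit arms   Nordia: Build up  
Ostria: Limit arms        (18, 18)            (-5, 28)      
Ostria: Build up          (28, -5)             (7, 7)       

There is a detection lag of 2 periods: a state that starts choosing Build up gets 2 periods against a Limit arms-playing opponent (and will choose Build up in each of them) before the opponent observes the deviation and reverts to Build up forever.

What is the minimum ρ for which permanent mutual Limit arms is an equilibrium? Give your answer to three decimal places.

Deviating for the 2 undetected periods gains 28−18 = 10 per period over cooperation, then loses 18−7 = 11 per period forever once punishment starts.
Gain: 10(1 + ρ + … + ρ^1); loss: 11·ρ^2/(1−ρ).
No profitable deviation ⇔ 10(1−ρ^2) ≤ 11·ρ^2, i.e. ρ^2 ≥ 10/(10+11) = 10/21.
Hence ρ ≥ (10/21)^(1/2) ≈ 0.690.

0.690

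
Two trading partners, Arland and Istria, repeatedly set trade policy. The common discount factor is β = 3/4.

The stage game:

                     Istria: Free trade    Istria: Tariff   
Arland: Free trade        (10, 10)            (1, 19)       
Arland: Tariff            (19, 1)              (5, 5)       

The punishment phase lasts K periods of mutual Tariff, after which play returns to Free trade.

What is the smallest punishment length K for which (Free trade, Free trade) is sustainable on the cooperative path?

4

IC: β(1−β^K)/(1−β) ≥ (19−10)/(10−5) = 9/5.
With β = 3/4: need 1 − β^K ≥ 9/5·(1−3/4)/(3/4), i.e. β^K ≤ 0.4000.
Since (3/4)^3 = 0.4219 and (3/4)^4 = 0.3164, the smallest such K is 4.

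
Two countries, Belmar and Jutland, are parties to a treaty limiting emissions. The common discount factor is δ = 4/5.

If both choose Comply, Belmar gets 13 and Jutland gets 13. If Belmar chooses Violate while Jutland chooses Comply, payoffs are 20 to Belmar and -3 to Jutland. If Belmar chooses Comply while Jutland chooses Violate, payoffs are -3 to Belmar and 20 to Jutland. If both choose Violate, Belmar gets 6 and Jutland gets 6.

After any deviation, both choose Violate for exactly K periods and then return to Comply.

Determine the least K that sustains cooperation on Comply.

No profitable deviation requires (13−6)(δ+…+δ^K) ≥ 20−13, i.e. δ+…+δ^K ≥ 1 ≈ 1.0000.
With δ = 4/5, the partial sums are K=1: 0.8000, K=2: 1.4400.
K = 2 is the first length at which the sum reaches 1.0000.

2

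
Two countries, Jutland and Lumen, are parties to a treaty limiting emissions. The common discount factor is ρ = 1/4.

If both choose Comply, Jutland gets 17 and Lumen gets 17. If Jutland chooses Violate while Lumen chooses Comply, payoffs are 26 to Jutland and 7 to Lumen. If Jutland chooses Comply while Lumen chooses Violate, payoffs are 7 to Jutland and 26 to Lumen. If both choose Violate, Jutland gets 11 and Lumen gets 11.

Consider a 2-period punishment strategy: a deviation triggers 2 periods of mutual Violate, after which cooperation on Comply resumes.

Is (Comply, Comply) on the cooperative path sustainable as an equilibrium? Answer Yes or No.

No

A one-shot deviation gives 26 now, then 11 for 2 periods, then back to 17.
Gain from deviating: (26−17) today; loss: (17−11) in each of the next 2 periods.
No-deviation condition: (17−11)(ρ+…+ρ^2) ≥ 26−17, i.e. ρ+…+ρ^2 ≥ 3/2.
At ρ = 1/4: ρ+…+ρ^2 = 0.3125 < 1.5000.
So cooperation is not sustainable.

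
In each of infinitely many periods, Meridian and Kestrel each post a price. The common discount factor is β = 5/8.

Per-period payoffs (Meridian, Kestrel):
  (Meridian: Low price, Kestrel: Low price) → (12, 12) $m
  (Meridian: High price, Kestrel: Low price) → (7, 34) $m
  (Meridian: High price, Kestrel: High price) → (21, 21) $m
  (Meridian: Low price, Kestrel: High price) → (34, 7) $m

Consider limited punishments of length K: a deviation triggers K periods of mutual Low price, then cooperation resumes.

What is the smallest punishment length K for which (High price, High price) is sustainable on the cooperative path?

5

IC: β(1−β^K)/(1−β) ≥ (34−21)/(21−12) = 13/9.
With β = 5/8: need 1 − β^K ≥ 13/9·(1−5/8)/(5/8), i.e. β^K ≤ 0.1333.
Since (5/8)^4 = 0.1526 and (5/8)^5 = 0.0954, the smallest such K is 5.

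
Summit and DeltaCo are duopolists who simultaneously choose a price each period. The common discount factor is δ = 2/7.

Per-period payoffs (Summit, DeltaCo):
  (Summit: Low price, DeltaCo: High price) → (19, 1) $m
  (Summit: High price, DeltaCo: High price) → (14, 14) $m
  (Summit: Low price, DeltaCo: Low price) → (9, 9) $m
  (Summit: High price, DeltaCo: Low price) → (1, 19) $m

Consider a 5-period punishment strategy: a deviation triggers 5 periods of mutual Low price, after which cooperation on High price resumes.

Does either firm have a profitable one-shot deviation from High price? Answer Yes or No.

Yes

Comparing payoff streams over the 6 periods until play realigns: cooperate → 14(1+δ+…+δ^5); deviate → 19 + 9(δ+…+δ^5).
Cooperation is sustained iff (14−9)(δ+…+δ^5) ≥ 19−14.
δ+…+δ^5 = 2/7·(1−(2/7)^5)/(1−2/7) = 0.3992, and (19−14)/(14−9) = 1.0000.
0.3992 < 1.0000, so cooperation is not sustainable.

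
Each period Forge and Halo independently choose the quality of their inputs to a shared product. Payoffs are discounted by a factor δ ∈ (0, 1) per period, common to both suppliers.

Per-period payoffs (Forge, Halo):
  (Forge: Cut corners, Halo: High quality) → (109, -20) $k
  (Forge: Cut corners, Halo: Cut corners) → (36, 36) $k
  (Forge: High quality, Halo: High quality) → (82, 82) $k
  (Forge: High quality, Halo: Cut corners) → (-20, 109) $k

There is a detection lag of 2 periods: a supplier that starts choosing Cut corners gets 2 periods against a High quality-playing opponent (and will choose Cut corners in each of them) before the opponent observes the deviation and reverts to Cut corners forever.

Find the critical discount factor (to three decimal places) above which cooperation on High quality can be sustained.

0.608

Deviating for the 2 undetected periods gains 109−82 = 27 per period over cooperation, then loses 82−36 = 46 per period forever once punishment starts.
Gain: 27(1 + δ + … + δ^1); loss: 46·δ^2/(1−δ).
No profitable deviation ⇔ 27(1−δ^2) ≤ 46·δ^2, i.e. δ^2 ≥ 27/(27+46) = 27/73.
Hence δ ≥ (27/73)^(1/2) ≈ 0.608.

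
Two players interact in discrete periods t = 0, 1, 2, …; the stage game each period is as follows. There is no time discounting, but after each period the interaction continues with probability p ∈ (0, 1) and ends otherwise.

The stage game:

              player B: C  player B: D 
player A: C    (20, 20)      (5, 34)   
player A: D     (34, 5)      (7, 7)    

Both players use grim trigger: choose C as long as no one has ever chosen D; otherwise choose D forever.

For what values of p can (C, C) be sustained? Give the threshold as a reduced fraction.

14/27

Expected cooperation value is 20 + p·20 + p²·20 + … = 20/(1−p); deviation gives 34 + p·7/(1−p).
20 ≥ 34(1−p) + 7p ⇒ 27p ≥ 14 ⇒ p ≥ 14/27.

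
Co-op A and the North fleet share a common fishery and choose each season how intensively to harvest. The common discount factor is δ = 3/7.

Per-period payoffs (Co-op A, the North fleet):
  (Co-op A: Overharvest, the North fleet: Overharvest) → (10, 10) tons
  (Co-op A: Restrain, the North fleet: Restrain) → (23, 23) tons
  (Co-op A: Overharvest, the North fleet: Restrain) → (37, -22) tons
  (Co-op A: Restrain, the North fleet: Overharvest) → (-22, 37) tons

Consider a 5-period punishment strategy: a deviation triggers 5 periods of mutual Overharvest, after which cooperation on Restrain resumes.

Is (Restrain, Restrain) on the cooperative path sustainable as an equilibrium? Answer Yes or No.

No

IC: δ+…+δ^5 ≥ (37−23)/(23−10) = 14/13.
At δ = 3/7: partial sum = 0.7392 < 1.0769. Cooperation not sustainable.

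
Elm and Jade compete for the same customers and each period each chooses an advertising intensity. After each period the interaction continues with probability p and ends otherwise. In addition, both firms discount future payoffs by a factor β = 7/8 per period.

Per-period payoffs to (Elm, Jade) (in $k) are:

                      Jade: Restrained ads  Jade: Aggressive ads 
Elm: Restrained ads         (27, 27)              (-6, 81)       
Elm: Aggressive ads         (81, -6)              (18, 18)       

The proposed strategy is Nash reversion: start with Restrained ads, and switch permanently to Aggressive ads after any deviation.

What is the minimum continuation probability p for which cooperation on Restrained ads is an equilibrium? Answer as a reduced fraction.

48/49

Expected continuation weight on next period's payoff is β·p = 7/8·p, which plays the role of the discount factor.
Cooperation requires 7/8·p ≥ (81−27)/(81−18) = 6/7, hence p ≥ 48/49.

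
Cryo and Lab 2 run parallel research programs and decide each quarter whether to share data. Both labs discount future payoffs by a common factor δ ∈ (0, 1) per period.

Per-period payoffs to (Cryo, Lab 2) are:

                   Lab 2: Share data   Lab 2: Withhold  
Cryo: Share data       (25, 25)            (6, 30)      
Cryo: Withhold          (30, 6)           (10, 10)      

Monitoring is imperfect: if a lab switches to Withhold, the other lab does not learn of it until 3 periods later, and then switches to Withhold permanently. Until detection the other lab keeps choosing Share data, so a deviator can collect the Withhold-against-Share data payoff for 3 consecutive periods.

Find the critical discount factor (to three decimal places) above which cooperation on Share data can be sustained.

0.630

The best deviation is to choose Withhold for all 3 undetected periods, earning 30 each, then 10 forever once detected.
Deviation value: 30(1−δ^3)/(1−δ) + 10δ^3/(1−δ); cooperation value: 25/(1−δ).
IC: 25 ≥ 30(1−δ^3) + 10δ^3 = 30 − 20δ^3.
So δ^3 ≥ 5/20 = 1/4, giving δ ≥ (1/4)^(1/3) ≈ 0.630.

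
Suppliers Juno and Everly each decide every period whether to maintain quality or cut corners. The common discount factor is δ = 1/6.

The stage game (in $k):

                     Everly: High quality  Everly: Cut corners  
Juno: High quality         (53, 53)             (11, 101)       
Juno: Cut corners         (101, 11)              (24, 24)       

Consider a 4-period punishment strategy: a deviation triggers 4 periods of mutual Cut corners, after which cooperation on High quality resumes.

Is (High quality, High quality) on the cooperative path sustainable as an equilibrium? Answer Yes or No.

No

Comparing payoff streams over the 5 periods until play realigns: cooperate → 53(1+δ+…+δ^4); deviate → 101 + 24(δ+…+δ^4).
Cooperation is sustained iff (53−24)(δ+…+δ^4) ≥ 101−53.
δ+…+δ^4 = 1/6·(1−(1/6)^4)/(1−1/6) = 0.1998, and (101−53)/(53−24) = 1.6552.
0.1998 < 1.6552, so cooperation is not sustainable.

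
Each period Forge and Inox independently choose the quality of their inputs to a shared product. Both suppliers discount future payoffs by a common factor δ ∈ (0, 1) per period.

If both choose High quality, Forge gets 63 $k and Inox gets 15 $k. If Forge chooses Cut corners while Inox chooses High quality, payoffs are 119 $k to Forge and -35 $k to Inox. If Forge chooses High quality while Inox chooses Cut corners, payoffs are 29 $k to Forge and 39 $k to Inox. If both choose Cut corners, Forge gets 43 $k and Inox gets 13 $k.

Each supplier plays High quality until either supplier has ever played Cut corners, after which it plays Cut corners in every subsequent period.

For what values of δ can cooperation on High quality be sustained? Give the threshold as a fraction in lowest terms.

For Forge: deviation gain 119−63 = 56, per-period punishment loss 63−43 = 20. IC gives δ ≥ 56/76 = 14/19.
For Inox: gain 24, loss 2 per period, so δ ≥ 24/26 = 12/13.
The tighter constraint is Inox's, so cooperation needs δ ≥ 12/13.

12/13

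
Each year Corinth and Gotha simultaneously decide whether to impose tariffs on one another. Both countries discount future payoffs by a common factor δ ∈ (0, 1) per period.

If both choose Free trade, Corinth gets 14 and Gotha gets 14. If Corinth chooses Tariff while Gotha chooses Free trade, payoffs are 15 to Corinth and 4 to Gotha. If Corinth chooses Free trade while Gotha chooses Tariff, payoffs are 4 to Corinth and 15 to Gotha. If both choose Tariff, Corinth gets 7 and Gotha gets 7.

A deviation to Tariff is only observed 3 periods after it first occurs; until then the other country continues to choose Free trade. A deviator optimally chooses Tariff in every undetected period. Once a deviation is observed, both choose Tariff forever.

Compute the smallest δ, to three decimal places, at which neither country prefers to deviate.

0.500

Deviating for the 3 undetected periods gains 15−14 = 1 per period over cooperation, then loses 14−7 = 7 per period forever once punishment starts.
Gain: 1(1 + δ + … + δ^2); loss: 7·δ^3/(1−δ).
No profitable deviation ⇔ 1(1−δ^3) ≤ 7·δ^3, i.e. δ^3 ≥ 1/(1+7) = 1/8.
Hence δ ≥ (1/8)^(1/3) ≈ 0.500.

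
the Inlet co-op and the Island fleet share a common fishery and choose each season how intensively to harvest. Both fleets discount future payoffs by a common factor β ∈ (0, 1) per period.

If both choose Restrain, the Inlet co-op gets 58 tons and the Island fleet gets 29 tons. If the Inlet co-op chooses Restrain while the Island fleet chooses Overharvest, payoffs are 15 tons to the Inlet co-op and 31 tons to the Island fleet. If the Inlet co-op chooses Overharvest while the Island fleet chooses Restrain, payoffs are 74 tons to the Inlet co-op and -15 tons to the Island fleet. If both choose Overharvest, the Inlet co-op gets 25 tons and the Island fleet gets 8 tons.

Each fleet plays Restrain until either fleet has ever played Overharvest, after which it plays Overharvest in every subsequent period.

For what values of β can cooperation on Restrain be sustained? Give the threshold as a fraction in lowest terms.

16/49

the Inlet co-op: cooperation gives 58 each period; deviation gives 74 once then 25 forever.
  58/(1−β) ≥ 74 + 25β/(1−β) ⇒ β ≥ 16/49.
the Island fleet: cooperation gives 29 each period; deviation gives 31 once then 8 forever.
  β ≥ 2/23.
Both must hold, so the binding constraint is the Inlet co-op's: β ≥ 16/49.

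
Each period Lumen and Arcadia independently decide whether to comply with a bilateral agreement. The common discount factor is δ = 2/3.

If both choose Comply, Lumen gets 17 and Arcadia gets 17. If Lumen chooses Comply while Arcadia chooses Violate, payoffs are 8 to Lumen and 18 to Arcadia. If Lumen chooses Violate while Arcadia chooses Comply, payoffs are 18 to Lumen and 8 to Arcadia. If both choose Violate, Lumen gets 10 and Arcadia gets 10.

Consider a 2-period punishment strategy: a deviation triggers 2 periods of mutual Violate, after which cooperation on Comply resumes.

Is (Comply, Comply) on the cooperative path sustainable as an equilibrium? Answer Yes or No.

Comparing payoff streams over the 3 periods until play realigns: cooperate → 17(1+δ+…+δ^2); deviate → 18 + 10(δ+…+δ^2).
Cooperation is sustained iff (17−10)(δ+…+δ^2) ≥ 18−17.
δ+…+δ^2 = 2/3·(1−(2/3)^2)/(1−2/3) = 1.1111, and (18−17)/(17−10) = 0.1429.
1.1111 ≥ 0.1429, so cooperation is sustainable.

Yes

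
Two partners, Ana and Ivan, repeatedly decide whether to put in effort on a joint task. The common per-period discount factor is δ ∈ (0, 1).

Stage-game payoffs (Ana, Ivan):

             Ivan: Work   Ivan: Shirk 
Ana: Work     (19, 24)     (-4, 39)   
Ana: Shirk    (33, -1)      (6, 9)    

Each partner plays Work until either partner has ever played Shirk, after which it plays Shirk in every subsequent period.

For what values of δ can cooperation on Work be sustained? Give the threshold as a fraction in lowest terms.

14/27

Ana: cooperation gives 19 each period; deviation gives 33 once then 6 forever.
  19/(1−δ) ≥ 33 + 6δ/(1−δ) ⇒ δ ≥ 14/27.
Ivan: cooperation gives 24 each period; deviation gives 39 once then 9 forever.
  δ ≥ 15/30 = 1/2.
Both must hold, so the binding constraint is Ana's: δ ≥ 14/27.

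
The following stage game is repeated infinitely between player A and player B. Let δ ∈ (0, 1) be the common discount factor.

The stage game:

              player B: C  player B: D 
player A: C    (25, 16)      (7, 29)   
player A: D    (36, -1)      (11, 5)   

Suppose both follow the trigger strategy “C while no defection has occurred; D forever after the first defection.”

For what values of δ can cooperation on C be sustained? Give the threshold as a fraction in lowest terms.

13/24

player A's threshold: (36−25)/(36−11) = 11/25.
player B's threshold: (29−16)/(29−5) = 13/24.
11/25 < 13/24, so player B binds and δ* = 13/24.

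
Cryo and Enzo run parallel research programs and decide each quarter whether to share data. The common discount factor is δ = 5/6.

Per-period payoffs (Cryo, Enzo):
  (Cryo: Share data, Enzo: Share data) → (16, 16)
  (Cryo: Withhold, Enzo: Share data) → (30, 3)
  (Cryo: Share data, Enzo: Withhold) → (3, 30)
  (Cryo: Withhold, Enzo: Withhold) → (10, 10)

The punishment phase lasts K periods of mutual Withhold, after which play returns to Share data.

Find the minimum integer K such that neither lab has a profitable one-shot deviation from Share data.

No profitable deviation requires (16−10)(δ+…+δ^K) ≥ 30−16, i.e. δ+…+δ^K ≥ 7/3 ≈ 2.3333.
With δ = 5/6, the partial sums are K=1: 0.8333, K=2: 1.5278, K=3: 2.1065, K=4: 2.5887.
K = 4 is the first length at which the sum reaches 2.3333.

4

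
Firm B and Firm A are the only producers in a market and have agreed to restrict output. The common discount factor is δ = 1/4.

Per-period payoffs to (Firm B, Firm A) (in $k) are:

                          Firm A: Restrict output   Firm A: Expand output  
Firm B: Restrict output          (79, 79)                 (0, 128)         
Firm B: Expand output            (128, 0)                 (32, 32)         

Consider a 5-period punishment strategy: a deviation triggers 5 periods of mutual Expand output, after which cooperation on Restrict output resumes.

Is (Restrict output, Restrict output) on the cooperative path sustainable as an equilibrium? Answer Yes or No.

IC: δ+…+δ^5 ≥ (128−79)/(79−32) = 49/47.
At δ = 1/4: partial sum = 0.3330 < 1.0426. Cooperation not sustainable.

No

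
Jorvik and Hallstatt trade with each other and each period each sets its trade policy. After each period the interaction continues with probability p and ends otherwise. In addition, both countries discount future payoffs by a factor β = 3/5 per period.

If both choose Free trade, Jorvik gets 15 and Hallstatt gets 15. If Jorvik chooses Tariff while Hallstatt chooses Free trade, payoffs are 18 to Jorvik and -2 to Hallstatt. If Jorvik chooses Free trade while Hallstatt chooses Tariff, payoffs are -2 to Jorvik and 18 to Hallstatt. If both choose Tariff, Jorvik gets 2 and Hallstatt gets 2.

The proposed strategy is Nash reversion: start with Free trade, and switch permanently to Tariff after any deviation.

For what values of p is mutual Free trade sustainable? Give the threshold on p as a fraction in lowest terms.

With continuation probability p and discount β, the effective per-period discount factor is βp.
Grim-trigger IC: βp ≥ (18−15)/(18−2) = 3/16.
So p ≥ (3/16)/(3/5) = 5/16.

5/16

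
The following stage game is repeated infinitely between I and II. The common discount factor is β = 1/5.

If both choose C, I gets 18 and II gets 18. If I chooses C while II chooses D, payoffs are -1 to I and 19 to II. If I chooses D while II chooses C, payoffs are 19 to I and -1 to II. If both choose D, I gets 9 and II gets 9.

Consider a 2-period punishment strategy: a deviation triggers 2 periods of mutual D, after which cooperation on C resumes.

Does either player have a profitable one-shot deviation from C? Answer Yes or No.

IC: β+…+β^2 ≥ (19−18)/(18−9) = 1/9.
At β = 1/5: partial sum = 0.2400 ≥ 0.1111. Cooperation sustainable.

No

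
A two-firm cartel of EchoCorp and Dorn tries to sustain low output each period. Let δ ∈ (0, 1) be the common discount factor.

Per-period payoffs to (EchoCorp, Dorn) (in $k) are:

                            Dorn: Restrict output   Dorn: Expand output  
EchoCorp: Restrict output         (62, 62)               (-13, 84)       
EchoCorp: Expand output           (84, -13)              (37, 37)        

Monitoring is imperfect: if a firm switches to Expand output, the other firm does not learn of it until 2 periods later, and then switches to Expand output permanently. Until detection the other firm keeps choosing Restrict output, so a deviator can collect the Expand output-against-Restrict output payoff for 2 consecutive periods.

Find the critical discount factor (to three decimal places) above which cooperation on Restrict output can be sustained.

A deviator earns 84 for 2 periods, then 37 forever; cooperating earns 62 forever. Multiplying the IC by (1−δ):
62 ≥ 84(1−δ^2) + 37δ^2, so 47·δ^2 ≥ 22 and δ^2 ≥ 22/47.
δ ≥ (22/47)^(1/2) ≈ 0.684.

0.684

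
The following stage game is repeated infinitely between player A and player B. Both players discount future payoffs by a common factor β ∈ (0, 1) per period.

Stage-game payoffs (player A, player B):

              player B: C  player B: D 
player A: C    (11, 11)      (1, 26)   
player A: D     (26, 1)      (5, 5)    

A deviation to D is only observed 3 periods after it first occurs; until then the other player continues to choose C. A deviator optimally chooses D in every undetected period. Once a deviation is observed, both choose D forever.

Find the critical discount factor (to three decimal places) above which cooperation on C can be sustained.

A deviator earns 26 for 3 periods, then 5 forever; cooperating earns 11 forever. Multiplying the IC by (1−β):
11 ≥ 26(1−β^3) + 5β^3, so 21·β^3 ≥ 15 and β^3 ≥ 5/7.
β ≥ (5/7)^(1/3) ≈ 0.894.

0.894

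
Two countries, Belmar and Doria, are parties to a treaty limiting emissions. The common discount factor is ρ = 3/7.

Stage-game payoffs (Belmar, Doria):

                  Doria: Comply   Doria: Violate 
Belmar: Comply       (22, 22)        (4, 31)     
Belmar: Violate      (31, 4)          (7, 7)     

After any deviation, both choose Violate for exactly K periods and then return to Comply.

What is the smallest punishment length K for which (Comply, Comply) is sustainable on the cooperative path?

Need Σ_{k=1}^{K} ρ^k ≥ (31−22)/(22−7) = 0.6000 at ρ = 3/7.
At K = 1 the sum is 0.4286 < 0.6000; at K = 2 it is 0.6122 ≥ 0.6000.
So the minimum punishment length is K = 2.

2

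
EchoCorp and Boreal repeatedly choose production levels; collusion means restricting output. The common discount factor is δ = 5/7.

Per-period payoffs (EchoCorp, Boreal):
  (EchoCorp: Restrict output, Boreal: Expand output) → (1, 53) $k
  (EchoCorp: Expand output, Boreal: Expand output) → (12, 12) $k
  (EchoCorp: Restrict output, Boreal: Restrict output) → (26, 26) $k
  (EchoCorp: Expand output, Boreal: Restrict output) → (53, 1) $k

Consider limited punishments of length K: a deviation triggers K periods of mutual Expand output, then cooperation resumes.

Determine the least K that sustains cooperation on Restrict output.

5

IC: δ(1−δ^K)/(1−δ) ≥ (53−26)/(26−12) = 27/14.
With δ = 5/7: need 1 − δ^K ≥ 27/14·(1−5/7)/(5/7), i.e. δ^K ≤ 0.2286.
Since (5/7)^4 = 0.2603 and (5/7)^5 = 0.1859, the smallest such K is 5.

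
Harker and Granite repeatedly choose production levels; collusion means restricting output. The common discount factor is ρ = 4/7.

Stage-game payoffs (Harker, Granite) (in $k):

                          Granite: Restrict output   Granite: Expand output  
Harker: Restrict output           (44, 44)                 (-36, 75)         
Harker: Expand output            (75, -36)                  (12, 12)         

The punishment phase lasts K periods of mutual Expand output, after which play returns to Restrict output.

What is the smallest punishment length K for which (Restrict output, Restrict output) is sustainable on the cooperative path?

3

IC: ρ(1−ρ^K)/(1−ρ) ≥ (75−44)/(44−12) = 31/32.
With ρ = 4/7: need 1 − ρ^K ≥ 31/32·(1−4/7)/(4/7), i.e. ρ^K ≤ 0.2734.
Since (4/7)^2 = 0.3265 and (4/7)^3 = 0.1866, the smallest such K is 3.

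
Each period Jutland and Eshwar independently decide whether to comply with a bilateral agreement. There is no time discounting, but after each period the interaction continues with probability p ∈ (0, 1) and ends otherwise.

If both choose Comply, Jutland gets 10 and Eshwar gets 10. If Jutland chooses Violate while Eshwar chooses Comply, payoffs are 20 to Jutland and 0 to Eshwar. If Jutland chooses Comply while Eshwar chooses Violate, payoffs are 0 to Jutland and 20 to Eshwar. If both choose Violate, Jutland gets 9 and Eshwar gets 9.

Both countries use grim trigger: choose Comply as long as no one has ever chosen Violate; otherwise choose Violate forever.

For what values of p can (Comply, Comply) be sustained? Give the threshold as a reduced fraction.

With no time discounting, the continuation probability p plays the role of the discount factor.
Grim-trigger IC: 10/(1−p) ≥ 20 + 9p/(1−p) ⇒ p ≥ (20−10)/(20−9) = 10/11.

10/11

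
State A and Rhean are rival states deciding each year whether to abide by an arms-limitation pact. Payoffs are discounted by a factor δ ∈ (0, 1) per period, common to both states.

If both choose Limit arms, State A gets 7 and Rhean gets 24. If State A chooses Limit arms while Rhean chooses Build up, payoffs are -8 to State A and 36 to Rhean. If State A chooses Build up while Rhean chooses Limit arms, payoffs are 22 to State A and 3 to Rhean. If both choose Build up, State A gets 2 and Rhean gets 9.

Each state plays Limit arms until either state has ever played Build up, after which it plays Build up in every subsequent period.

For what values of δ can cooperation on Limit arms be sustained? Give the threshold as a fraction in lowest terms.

For State A: deviation gain 22−7 = 15, per-period punishment loss 7−2 = 5. IC gives δ ≥ 15/20 = 3/4.
For Rhean: gain 12, loss 15 per period, so δ ≥ 12/27 = 4/9.
The tighter constraint is State A's, so cooperation needs δ ≥ 3/4.

3/4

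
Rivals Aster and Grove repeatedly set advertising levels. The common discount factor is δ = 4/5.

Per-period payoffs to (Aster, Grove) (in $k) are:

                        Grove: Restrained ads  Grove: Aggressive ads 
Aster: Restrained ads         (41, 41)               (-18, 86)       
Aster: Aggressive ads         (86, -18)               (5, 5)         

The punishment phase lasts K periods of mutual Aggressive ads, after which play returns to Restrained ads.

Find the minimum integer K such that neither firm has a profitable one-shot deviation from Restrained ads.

Need Σ_{k=1}^{K} δ^k ≥ (86−41)/(41−5) = 1.2500 at δ = 4/5.
At K = 1 the sum is 0.8000 < 1.2500; at K = 2 it is 1.4400 ≥ 1.2500.
So the minimum punishment length is K = 2.

2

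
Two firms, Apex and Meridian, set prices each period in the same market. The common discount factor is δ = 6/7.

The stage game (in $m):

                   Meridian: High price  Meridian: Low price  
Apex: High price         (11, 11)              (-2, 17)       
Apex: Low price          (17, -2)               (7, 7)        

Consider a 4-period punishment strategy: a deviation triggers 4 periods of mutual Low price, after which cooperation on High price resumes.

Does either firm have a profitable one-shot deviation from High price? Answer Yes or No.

No

Comparing payoff streams over the 5 periods until play realigns: cooperate → 11(1+δ+…+δ^4); deviate → 17 + 7(δ+…+δ^4).
Cooperation is sustained iff (11−7)(δ+…+δ^4) ≥ 17−11.
δ+…+δ^4 = 6/7·(1−(6/7)^4)/(1−6/7) = 2.7613, and (17−11)/(11−7) = 1.5000.
2.7613 ≥ 1.5000, so cooperation is sustainable.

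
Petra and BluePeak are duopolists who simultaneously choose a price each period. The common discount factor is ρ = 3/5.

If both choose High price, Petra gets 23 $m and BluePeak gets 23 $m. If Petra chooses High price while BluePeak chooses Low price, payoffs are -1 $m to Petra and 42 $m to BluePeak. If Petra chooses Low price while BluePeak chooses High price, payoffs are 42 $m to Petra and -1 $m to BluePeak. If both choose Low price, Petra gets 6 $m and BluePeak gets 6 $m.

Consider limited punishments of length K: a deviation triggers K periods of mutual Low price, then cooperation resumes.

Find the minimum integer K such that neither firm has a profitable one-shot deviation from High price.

3

IC: ρ(1−ρ^K)/(1−ρ) ≥ (42−23)/(23−6) = 19/17.
With ρ = 3/5: need 1 − ρ^K ≥ 19/17·(1−3/5)/(3/5), i.e. ρ^K ≤ 0.2549.
Since (3/5)^2 = 0.3600 and (3/5)^3 = 0.2160, the smallest such K is 3.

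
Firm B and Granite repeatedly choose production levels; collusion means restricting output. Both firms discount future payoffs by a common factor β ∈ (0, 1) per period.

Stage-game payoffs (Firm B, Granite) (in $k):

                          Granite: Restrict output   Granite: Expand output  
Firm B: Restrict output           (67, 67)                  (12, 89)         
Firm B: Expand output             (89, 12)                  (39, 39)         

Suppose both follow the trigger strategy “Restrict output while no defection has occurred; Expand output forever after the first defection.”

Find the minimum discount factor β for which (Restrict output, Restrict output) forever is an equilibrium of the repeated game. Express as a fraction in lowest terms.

11/25

Cooperation forever yields 67 each period: 67/(1−β).
Deviating yields 89 once, then 39 forever: 89 + 39β/(1−β).
No profitable deviation requires 67/(1−β) ≥ 89 + 39β/(1−β).
Multiplying by (1−β): 67 ≥ 89(1−β) + 39β = 89 − 50β.
So 50β ≥ 22, i.e. β ≥ 22/50 = 11/25.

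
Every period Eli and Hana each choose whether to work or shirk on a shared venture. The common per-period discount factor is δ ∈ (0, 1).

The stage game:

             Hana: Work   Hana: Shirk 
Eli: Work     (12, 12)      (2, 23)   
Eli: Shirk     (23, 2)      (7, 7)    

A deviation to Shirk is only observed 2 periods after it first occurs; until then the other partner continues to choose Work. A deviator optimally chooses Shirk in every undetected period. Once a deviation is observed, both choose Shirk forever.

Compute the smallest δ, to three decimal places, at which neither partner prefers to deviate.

Deviating for the 2 undetected periods gains 23−12 = 11 per period over cooperation, then loses 12−7 = 5 per period forever once punishment starts.
Gain: 11(1 + δ + … + δ^1); loss: 5·δ^2/(1−δ).
No profitable deviation ⇔ 11(1−δ^2) ≤ 5·δ^2, i.e. δ^2 ≥ 11/(11+5) = 11/16.
Hence δ ≥ (11/16)^(1/2) ≈ 0.829.

0.829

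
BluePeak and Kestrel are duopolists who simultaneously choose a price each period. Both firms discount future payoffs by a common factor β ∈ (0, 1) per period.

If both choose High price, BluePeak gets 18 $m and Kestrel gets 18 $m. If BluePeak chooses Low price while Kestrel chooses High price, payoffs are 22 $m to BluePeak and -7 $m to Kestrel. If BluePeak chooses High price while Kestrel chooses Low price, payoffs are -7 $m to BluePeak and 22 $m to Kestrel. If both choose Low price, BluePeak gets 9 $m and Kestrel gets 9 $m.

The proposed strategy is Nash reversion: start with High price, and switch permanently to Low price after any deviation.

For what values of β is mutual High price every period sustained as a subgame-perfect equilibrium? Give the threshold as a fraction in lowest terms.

One-period gain from deviating is 22 − 18 = 4. The loss is 18 − 9 = 9 in every subsequent period, with present value 9·β/(1−β).
Deviation is unprofitable when 9·β/(1−β) ≥ 4, i.e. β/(1−β) ≥ 4/9.
Equivalently β ≥ 4/(4+9) = 4/13.

4/13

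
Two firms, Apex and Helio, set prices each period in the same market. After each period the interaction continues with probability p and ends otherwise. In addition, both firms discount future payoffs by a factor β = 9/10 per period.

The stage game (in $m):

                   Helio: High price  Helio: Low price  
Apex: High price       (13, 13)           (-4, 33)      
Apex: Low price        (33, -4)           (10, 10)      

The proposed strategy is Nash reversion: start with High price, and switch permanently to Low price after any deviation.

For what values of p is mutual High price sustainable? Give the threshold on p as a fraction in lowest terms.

200/207

With continuation probability p and discount β, the effective per-period discount factor is βp.
Grim-trigger IC: βp ≥ (33−13)/(33−10) = 20/23.
So p ≥ (20/23)/(9/10) = 200/207.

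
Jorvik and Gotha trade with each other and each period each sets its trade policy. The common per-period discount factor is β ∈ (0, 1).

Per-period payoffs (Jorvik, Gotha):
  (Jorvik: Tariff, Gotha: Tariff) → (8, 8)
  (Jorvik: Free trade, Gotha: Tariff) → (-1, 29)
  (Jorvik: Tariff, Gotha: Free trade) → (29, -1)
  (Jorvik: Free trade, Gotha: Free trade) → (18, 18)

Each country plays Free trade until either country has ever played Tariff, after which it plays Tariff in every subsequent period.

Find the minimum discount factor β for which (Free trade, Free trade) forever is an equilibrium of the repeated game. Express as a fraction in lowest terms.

One-period gain from deviating is 29 − 18 = 11. The loss is 18 − 8 = 10 in every subsequent period, with present value 10·β/(1−β).
Deviation is unprofitable when 10·β/(1−β) ≥ 11, i.e. β/(1−β) ≥ 11/10.
Equivalently β ≥ 11/(11+10) = 11/21.

11/21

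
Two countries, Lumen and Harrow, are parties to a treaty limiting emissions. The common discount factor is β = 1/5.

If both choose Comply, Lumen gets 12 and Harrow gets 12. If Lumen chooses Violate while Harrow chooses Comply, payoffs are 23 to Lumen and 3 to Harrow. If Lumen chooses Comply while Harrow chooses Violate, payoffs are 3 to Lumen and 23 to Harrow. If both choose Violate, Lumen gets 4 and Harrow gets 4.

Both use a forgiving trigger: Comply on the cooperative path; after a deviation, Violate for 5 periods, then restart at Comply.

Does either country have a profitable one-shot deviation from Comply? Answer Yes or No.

Yes

A one-shot deviation gives 23 now, then 4 for 5 periods, then back to 12.
Gain from deviating: (23−12) today; loss: (12−4) in each of the next 5 periods.
No-deviation condition: (12−4)(β+…+β^5) ≥ 23−12, i.e. β+…+β^5 ≥ 11/8.
At β = 1/5: β+…+β^5 = 0.2499 < 1.3750.
So cooperation is not sustainable.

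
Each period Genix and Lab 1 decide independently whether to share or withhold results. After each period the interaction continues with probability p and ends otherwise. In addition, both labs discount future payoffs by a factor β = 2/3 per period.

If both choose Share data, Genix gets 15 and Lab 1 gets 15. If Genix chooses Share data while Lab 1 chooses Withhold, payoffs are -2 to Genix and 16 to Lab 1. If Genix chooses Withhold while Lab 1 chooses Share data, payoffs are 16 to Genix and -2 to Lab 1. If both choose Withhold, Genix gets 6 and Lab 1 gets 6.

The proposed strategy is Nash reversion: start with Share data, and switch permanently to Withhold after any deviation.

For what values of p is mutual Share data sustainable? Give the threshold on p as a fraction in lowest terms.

3/20

Expected continuation weight on next period's payoff is β·p = 2/3·p, which plays the role of the discount factor.
Cooperation requires 2/3·p ≥ (16−15)/(16−6) = 1/10, hence p ≥ 3/20.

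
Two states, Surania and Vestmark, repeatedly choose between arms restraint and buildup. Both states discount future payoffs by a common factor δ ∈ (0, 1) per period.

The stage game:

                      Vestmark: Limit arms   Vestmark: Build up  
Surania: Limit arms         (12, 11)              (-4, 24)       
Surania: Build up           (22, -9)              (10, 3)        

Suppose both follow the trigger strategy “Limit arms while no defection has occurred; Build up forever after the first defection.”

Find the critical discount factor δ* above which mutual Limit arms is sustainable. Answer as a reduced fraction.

5/6

Surania's threshold: (22−12)/(22−10) = 5/6.
Vestmark's threshold: (24−11)/(24−3) = 13/21.
5/6 > 13/21, so Surania binds and δ* = 5/6.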